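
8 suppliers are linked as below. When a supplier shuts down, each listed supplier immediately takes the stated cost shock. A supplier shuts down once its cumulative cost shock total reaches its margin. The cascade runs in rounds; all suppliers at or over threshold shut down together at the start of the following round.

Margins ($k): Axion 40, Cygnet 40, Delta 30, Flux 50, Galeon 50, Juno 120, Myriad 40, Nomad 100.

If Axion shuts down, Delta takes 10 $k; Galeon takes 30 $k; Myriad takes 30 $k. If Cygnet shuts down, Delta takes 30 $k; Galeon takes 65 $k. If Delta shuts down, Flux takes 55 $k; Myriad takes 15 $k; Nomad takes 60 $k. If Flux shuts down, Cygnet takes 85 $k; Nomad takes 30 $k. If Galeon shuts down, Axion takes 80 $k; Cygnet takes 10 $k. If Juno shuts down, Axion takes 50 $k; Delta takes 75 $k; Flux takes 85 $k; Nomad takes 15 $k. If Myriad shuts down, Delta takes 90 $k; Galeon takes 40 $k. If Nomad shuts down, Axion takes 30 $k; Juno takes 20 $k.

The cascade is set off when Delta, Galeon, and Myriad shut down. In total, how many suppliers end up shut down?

6

Round 1 — Delta, Galeon, Myriad shut down (initial).
  Axion: +80 → 80 ≥ 40
  Cygnet: +10 → 10 < 40
  Flux: +55 → 55 ≥ 50
  Nomad: +60 → 60 < 100
Round 2 — Axion, Flux shut down.
  Cygnet: +85 → 95 ≥ 40
  Nomad: +30 → 90 < 100
Round 3 — Cygnet shuts down.
No further shutdowns.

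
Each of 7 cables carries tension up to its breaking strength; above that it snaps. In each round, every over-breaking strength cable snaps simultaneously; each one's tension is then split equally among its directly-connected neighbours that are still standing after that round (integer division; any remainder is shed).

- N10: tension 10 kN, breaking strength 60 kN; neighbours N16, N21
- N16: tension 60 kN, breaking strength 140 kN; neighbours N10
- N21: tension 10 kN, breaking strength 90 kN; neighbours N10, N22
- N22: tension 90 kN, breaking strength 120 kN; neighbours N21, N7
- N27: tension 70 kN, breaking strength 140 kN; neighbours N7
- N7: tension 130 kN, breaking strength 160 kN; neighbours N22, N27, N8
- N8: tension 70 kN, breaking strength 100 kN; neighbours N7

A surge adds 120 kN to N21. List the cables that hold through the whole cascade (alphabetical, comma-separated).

Round 1 — N21 at 130 > 90. N21 snaps.
  N21 sheds 130 kN to N10, N22: 65 each.
    N10: 10+65 = 75 > 60
    N22: 90+65 = 155 > 120
Round 2 — N10, N22 snap.
  N10 sheds 75 kN to N16: 75 each.
    N16: 60+75 = 135 ≤ 140
  N22 sheds 155 kN to N7: 155 each.
    N7: 130+155 = 285 > 160
Round 3 — N7 snaps.
  N7 sheds 285 kN to N27, N8: 142 each (1 lost).
    N27: 70+142 = 212 > 140
    N8: 70+142 = 212 > 100
Round 4 — N27, N8 snap.
  N27 sheds 212 kN: no online neighbours, lost.
  N8 sheds 212 kN: no online neighbours, lost.
No further breaks.

N16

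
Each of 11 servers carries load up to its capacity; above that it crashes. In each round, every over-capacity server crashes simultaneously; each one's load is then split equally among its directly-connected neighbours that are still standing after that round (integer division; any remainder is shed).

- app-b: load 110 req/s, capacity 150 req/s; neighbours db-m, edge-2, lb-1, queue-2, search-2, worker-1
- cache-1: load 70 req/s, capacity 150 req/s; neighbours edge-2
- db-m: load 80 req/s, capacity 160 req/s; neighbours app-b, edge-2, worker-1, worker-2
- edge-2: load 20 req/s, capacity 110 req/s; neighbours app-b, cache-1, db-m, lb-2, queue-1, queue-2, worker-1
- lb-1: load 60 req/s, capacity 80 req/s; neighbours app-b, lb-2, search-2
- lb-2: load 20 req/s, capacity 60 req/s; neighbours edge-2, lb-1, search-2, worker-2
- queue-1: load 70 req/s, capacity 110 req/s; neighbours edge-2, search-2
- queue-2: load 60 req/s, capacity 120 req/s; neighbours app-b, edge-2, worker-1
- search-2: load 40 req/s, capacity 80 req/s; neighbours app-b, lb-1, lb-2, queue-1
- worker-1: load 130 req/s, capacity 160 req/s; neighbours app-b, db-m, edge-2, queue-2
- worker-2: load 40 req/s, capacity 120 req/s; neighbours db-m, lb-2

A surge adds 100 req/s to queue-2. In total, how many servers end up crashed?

10

Round 1 — queue-2 at 160 > 120. queue-2 crashes.
  queue-2 sheds 160 req/s to app-b, edge-2, worker-1: 53 each (1 lost).
    app-b: 110+53 = 163 > 150
    edge-2: 20+53 = 73 ≤ 110
    worker-1: 130+53 = 183 > 160
Round 2 — app-b, worker-1 crash.
  app-b sheds 163 req/s to db-m, edge-2, lb-1, search-2: 40 each (3 lost).
    db-m: 80+40 = 120 ≤ 160
    edge-2: 73+40 = 113 > 110
    lb-1: 60+40 = 100 > 80
    search-2: 40+40 = 80 ≤ 80
  worker-1 sheds 183 req/s to db-m, edge-2: 91 each (1 lost).
    db-m: 120+91 = 211 > 160
    edge-2: 113+91 = 204 > 110
Round 3 — db-m, edge-2, lb-1 crash.
  db-m sheds 211 req/s to worker-2: 211 each.
    worker-2: 40+211 = 251 > 120
  edge-2 sheds 204 req/s to cache-1, lb-2, queue-1: 68 each.
    cache-1: 70+68 = 138 ≤ 150
    lb-2: 20+68 = 88 > 60
    queue-1: 70+68 = 138 > 110
  lb-1 sheds 100 req/s to lb-2, search-2: 50 each.
    lb-2: 88+50 = 138 > 60
    search-2: 80+50 = 130 > 80
Round 4 — lb-2, queue-1, search-2, worker-2 crash.
  lb-2 sheds 138 req/s: no online neighbours, lost.
  queue-1 sheds 138 req/s: no online neighbours, lost.
  search-2 sheds 130 req/s: no online neighbours, lost.
  worker-2 sheds 251 req/s: no online neighbours, lost.
No further crashes.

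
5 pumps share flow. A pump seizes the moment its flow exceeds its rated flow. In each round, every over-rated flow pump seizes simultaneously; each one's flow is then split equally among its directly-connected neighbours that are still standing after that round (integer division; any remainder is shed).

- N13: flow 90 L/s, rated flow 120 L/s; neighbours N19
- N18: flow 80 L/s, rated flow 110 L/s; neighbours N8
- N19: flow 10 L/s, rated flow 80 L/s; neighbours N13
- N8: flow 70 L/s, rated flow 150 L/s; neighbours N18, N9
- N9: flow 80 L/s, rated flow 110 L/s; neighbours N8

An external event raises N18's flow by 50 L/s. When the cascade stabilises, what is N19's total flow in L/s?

10

Round 1 — N18 at 130 > 110. N18 seizes.
  N18 sheds 130 L/s to N8: 130 each.
    N8: 70+130 = 200 > 150
Round 2 — N8 seizes.
  N8 sheds 200 L/s to N9: 200 each.
    N9: 80+200 = 280 > 110
Round 3 — N9 seizes.
  N9 sheds 280 L/s: no online neighbours, lost.
No further seizures.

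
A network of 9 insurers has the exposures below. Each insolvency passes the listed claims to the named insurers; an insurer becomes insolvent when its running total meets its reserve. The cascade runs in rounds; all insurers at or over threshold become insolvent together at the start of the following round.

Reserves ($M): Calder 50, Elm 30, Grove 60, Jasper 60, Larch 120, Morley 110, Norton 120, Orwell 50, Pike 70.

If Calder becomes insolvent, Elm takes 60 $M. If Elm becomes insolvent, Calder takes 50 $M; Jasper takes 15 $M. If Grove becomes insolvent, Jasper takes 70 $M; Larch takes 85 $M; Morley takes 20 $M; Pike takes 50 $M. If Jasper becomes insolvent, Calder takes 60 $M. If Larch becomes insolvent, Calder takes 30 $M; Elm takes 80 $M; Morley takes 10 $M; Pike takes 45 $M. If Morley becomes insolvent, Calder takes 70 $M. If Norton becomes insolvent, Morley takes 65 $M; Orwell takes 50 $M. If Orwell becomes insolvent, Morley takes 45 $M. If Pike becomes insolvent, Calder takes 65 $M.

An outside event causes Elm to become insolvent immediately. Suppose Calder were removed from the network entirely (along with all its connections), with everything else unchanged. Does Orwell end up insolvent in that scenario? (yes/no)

With Calder removed:
Round 1 — Elm becomes insolvent (initial).
  Jasper: +15 → 15 < 60
No further insolvencies.

no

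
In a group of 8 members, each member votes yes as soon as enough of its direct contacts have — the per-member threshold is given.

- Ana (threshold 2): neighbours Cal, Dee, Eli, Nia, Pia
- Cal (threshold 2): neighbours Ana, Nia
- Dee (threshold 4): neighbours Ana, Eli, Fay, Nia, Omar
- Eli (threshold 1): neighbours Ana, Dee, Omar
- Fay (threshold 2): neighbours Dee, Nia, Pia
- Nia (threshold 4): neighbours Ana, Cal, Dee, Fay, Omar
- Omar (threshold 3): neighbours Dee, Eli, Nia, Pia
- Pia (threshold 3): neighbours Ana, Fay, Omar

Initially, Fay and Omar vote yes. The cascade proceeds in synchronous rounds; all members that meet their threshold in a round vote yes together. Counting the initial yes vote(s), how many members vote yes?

Round 1 — Fay, Omar vote yes (initial).
Round 2 — checking thresholds:
  Dee: 2 of 5 neighbours < 4, below threshold.
  Eli: 1 of 3 neighbours ≥ 1, votes yes.
  Nia: 2 of 5 neighbours < 4, below threshold.
  Pia: 2 of 3 neighbours < 3, below threshold.
Round 3 — no new yes votes; cascade stops.

3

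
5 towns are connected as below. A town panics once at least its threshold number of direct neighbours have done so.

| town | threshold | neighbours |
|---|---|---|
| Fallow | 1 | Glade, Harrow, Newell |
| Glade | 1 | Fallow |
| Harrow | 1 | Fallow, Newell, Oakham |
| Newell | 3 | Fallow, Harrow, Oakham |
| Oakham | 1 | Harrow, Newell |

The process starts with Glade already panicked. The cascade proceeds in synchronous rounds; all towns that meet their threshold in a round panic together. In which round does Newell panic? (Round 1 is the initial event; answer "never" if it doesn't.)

5

Round 1 — Glade panics (initial).
Round 2 — checking thresholds:
  Fallow: 1 of 3 neighbours ≥ 1, panics.
Round 3 — checking thresholds:
  Harrow: 1 of 3 neighbours ≥ 1, panics.
  Newell: 1 of 3 neighbours < 3, holds.
Round 4 — checking thresholds:
  Newell: 2 of 3 neighbours < 3, holds.
  Oakham: 1 of 2 neighbours ≥ 1, panics.
Round 5 — checking thresholds:
  Newell: 3 of 3 neighbours ≥ 3, panics.
Round 6 — no new panics; cascade stops.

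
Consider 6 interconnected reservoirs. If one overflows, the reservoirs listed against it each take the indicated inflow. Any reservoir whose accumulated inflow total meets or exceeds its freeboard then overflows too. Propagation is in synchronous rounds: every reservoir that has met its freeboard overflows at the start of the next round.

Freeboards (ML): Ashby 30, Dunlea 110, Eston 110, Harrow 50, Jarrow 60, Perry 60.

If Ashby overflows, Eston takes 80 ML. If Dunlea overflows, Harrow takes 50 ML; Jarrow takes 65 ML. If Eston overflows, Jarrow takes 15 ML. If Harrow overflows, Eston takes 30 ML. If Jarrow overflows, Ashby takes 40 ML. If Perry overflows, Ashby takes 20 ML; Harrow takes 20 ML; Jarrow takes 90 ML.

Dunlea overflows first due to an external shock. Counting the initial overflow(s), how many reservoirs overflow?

Round 1 — Dunlea overflows (initial).
  Harrow: +50 → 50 ≥ 50
  Jarrow: +65 → 65 ≥ 60
Round 2 — Harrow, Jarrow overflow.
  Ashby: +40 → 40 ≥ 30
  Eston: +30 → 30 < 110
Round 3 — Ashby overflows.
  Eston: +80 → 110 ≥ 110
Round 4 — Eston overflows.
No further overflows.

5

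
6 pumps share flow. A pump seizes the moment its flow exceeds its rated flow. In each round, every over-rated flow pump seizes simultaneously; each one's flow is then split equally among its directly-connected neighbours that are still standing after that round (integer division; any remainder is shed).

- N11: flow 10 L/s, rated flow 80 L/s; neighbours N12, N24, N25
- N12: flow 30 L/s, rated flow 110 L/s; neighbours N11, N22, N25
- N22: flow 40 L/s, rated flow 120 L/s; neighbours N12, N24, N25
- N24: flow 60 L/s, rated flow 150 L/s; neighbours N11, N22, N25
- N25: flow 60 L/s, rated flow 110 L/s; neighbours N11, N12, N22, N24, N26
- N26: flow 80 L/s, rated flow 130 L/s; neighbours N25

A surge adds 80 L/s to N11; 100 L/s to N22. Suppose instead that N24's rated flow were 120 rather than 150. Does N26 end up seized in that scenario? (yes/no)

With N24's rated flow at 120:
Round 1 — N11 at 90 > 80; N22 at 140 > 120. N11, N22 seize.
  N11 sheds 90 L/s to N12, N24, N25: 30 each.
    N12: 30+30 = 60 ≤ 110
    N24: 60+30 = 90 ≤ 120
    N25: 60+30 = 90 ≤ 110
  N22 sheds 140 L/s to N12, N24, N25: 46 each (2 lost).
    N12: 60+46 = 106 ≤ 110
    N24: 90+46 = 136 > 120
    N25: 90+46 = 136 > 110
Round 2 — N24, N25 seize.
  N24 sheds 136 L/s: no online neighbours, lost.
  N25 sheds 136 L/s to N12, N26: 68 each.
    N12: 106+68 = 174 > 110
    N26: 80+68 = 148 > 130
Round 3 — N12, N26 seize.
  N12 sheds 174 L/s: no online neighbours, lost.
  N26 sheds 148 L/s: no online neighbours, lost.
No further seizures.

yes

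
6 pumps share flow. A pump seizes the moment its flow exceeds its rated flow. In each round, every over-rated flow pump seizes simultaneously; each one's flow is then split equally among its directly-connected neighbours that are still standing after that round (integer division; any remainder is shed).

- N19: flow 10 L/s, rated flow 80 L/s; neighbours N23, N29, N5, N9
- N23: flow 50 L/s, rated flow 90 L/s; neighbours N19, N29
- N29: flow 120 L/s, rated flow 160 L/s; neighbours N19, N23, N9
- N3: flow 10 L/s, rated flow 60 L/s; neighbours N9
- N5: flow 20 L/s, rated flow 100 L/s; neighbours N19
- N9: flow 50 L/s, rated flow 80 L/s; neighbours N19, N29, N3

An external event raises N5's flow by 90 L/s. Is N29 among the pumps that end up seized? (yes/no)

yes

Round 1 — N5 at 110 > 100. N5 seizes.
  N5 sheds 110 L/s to N19: 110 each.
    N19: 10+110 = 120 > 80
Round 2 — N19 seizes.
  N19 sheds 120 L/s to N23, N29, N9: 40 each.
    N23: 50+40 = 90 ≤ 90
    N29: 120+40 = 160 ≤ 160
    N9: 50+40 = 90 > 80
Round 3 — N9 seizes.
  N9 sheds 90 L/s to N29, N3: 45 each.
    N29: 160+45 = 205 > 160
    N3: 10+45 = 55 ≤ 60
Round 4 — N29 seizes.
  N29 sheds 205 L/s to N23: 205 each.
    N23: 90+205 = 295 > 90
Round 5 — N23 seizes.
  N23 sheds 295 L/s: no online neighbours, lost.
No further seizures.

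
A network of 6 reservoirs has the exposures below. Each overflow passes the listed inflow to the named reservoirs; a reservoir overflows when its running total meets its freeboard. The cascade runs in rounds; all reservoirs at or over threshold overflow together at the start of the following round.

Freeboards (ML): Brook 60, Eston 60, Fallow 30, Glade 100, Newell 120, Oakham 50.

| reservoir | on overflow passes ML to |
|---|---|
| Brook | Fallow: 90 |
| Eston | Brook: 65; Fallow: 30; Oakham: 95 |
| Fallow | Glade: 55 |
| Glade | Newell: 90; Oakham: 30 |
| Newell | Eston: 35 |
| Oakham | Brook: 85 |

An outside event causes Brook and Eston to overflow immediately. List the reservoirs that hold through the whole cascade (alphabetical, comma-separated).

Round 1 — Brook, Eston overflow (initial).
  Fallow: +90+30 → 120 ≥ 30
  Oakham: +95 → 95 ≥ 50
Round 2 — Fallow, Oakham overflow.
  Glade: +55 → 55 < 100
No further overflows.

Glade, Newell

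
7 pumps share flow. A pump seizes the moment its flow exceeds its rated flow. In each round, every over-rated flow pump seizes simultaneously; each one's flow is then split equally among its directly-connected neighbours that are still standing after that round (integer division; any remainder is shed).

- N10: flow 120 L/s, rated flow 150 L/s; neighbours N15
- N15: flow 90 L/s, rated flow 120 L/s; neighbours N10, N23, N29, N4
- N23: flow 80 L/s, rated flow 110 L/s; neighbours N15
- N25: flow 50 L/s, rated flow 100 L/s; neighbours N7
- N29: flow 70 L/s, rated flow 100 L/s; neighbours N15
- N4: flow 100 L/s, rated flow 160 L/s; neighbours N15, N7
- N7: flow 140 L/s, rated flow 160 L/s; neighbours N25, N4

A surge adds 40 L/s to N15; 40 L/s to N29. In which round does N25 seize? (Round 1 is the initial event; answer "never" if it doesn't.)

never

Round 1 — N15 at 130 > 120; N29 at 110 > 100. N15, N29 seize.
  N15 sheds 130 L/s to N10, N23, N4: 43 each (1 lost).
    N10: 120+43 = 163 > 150
    N23: 80+43 = 123 > 110
    N4: 100+43 = 143 ≤ 160
  N29 sheds 110 L/s: no online neighbours, lost.
Round 2 — N10, N23 seize.
  N10 sheds 163 L/s: no online neighbours, lost.
  N23 sheds 123 L/s: no online neighbours, lost.
No further seizures.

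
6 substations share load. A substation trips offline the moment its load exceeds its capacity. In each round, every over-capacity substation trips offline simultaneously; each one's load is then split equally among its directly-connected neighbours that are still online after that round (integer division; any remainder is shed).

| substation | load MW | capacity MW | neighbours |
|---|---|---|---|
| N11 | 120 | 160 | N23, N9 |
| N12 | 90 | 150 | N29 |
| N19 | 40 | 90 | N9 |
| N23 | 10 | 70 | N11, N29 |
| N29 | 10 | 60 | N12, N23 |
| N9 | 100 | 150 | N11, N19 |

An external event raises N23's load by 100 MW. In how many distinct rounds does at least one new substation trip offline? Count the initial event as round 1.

Round 1 — N23 at 110 > 70. N23 trips offline.
  N23 sheds 110 MW to N11, N29: 55 each.
    N11: 120+55 = 175 > 160
    N29: 10+55 = 65 > 60
Round 2 — N11, N29 trip offline.
  N11 sheds 175 MW to N9: 175 each.
    N9: 100+175 = 275 > 150
  N29 sheds 65 MW to N12: 65 each.
    N12: 90+65 = 155 > 150
Round 3 — N12, N9 trip offline.
  N12 sheds 155 MW: no online neighbours, lost.
  N9 sheds 275 MW to N19: 275 each.
    N19: 40+275 = 315 > 90
Round 4 — N19 trips offline.
  N19 sheds 315 MW: no online neighbours, lost.
No further trips.

4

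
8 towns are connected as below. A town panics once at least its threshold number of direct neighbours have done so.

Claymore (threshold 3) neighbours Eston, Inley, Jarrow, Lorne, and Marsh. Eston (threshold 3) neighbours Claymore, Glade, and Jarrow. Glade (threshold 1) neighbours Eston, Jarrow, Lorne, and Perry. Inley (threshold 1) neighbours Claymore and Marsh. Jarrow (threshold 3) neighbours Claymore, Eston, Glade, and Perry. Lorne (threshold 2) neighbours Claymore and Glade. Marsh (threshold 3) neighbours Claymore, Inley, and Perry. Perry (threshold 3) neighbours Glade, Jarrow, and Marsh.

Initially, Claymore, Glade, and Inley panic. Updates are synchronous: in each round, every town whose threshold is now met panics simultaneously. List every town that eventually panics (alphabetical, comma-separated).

Claymore, Glade, Inley, Lorne

Round 1 — Claymore, Glade, Inley panic (initial).
Round 2 — checking thresholds:
  Eston: 2 of 3 neighbours < 3, not yet.
  Jarrow: 2 of 4 neighbours < 3, not yet.
  Lorne: 2 of 2 neighbours ≥ 2, panics.
  Marsh: 2 of 3 neighbours < 3, not yet.
  Perry: 1 of 3 neighbours < 3, not yet.
Round 3 — no new panics; cascade stops.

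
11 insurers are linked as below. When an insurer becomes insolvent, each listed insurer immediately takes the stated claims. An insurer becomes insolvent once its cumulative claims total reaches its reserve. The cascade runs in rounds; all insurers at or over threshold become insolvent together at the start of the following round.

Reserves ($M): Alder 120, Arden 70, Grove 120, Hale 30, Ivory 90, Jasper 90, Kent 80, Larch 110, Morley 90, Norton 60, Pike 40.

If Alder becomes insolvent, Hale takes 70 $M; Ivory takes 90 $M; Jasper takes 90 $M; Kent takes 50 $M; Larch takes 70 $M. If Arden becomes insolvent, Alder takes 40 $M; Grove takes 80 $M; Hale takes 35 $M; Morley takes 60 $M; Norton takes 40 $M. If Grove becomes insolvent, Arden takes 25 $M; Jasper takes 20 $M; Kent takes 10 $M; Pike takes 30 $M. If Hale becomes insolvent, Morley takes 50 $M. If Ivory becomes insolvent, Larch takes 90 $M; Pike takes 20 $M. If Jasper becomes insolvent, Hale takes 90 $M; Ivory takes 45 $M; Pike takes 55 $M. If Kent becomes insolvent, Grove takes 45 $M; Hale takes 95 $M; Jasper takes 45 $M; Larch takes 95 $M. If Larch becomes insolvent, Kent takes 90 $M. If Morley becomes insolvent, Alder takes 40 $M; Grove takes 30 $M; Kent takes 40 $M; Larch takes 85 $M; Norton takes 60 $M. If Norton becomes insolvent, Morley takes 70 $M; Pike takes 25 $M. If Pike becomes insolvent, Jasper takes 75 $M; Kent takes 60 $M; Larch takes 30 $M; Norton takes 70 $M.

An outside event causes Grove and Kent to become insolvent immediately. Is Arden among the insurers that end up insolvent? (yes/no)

Round 1 — Grove, Kent become insolvent (initial).
  Arden: +25 → 25 < 70
  Hale: +95 → 95 ≥ 30
  Jasper: +20+45 → 65 < 90
  Larch: +95 → 95 < 110
  Pike: +30 → 30 < 40
Round 2 — Hale becomes insolvent.
  Morley: +50 → 50 < 90
No further insolvencies.

no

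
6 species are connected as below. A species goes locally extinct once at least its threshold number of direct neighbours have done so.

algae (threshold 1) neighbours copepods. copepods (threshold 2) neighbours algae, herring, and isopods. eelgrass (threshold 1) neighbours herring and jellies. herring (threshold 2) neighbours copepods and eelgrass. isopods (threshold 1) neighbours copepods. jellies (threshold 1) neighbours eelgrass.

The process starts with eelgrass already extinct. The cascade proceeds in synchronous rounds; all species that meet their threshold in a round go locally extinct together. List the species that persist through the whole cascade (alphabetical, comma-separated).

Round 1 — eelgrass goes locally extinct (initial).
Round 2 — checking thresholds:
  herring: 1 of 2 neighbours < 2, not yet.
  jellies: 1 of 1 neighbours ≥ 1, goes locally extinct.
Round 3 — no new extinctions; cascade stops.

algae, copepods, herring, isopods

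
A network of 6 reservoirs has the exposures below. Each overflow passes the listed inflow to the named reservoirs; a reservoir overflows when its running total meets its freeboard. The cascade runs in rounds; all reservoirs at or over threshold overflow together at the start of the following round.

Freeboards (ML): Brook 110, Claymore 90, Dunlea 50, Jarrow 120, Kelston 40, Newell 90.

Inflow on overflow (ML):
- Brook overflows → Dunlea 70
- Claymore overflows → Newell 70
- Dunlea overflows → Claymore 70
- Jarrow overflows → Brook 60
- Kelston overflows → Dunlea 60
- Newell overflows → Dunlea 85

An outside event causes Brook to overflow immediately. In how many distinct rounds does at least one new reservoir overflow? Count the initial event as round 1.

Round 1 — Brook overflows (initial).
  Dunlea: +70 → 70 ≥ 50
Round 2 — Dunlea overflows.
  Claymore: +70 → 70 < 90
No further overflows.

2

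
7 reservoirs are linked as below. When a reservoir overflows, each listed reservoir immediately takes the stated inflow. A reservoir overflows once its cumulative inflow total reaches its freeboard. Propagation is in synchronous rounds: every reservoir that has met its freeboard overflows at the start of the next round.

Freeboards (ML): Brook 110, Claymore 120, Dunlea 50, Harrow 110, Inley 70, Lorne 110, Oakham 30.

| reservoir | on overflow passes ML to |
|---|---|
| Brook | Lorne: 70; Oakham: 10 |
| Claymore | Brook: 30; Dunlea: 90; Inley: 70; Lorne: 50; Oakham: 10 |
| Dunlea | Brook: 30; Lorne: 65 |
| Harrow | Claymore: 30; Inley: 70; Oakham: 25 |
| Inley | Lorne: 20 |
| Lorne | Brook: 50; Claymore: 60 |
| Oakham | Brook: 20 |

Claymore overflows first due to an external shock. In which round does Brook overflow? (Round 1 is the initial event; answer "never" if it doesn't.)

4

Round 1 — Claymore overflows (initial).
  Brook: +30 → 30 < 110
  Dunlea: +90 → 90 ≥ 50
  Inley: +70 → 70 ≥ 70
  Lorne: +50 → 50 < 110
  Oakham: +10 → 10 < 30
Round 2 — Dunlea, Inley overflow.
  Brook: +30 → 60 < 110
  Lorne: +65+20 → 135 ≥ 110
Round 3 — Lorne overflows.
  Brook: +50 → 110 ≥ 110
Round 4 — Brook overflows.
  Oakham: +10 → 20 < 30
No further overflows.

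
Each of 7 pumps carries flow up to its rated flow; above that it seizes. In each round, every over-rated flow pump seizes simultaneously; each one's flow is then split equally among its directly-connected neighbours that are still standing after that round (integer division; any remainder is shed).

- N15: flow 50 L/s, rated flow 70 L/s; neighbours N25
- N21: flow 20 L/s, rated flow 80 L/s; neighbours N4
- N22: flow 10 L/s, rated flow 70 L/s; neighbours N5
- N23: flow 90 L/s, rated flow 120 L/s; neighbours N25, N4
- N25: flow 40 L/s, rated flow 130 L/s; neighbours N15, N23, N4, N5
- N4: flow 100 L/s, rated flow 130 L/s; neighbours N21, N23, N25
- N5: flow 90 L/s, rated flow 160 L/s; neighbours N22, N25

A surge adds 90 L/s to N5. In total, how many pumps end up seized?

Round 1 — N5 at 180 > 160. N5 seizes.
  N5 sheds 180 L/s to N22, N25: 90 each.
    N22: 10+90 = 100 > 70
    N25: 40+90 = 130 ≤ 130
Round 2 — N22 seizes.
  N22 sheds 100 L/s: no online neighbours, lost.
No further seizures.

2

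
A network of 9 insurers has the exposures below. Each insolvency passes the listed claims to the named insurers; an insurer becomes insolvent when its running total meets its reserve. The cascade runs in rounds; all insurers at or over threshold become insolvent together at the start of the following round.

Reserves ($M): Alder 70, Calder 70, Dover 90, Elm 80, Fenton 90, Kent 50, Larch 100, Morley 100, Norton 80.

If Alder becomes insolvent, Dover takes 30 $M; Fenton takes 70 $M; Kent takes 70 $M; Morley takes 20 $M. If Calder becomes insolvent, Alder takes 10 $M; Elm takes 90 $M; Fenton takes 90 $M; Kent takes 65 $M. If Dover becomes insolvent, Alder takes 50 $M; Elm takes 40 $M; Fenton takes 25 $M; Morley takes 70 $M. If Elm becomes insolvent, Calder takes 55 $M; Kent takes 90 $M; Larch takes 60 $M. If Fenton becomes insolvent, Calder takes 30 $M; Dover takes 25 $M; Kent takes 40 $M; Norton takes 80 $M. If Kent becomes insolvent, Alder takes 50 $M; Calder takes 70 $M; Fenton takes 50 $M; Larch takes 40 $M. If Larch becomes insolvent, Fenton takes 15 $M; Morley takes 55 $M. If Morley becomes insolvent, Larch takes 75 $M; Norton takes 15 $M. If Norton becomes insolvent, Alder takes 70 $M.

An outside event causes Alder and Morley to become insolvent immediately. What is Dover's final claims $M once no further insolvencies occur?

Round 1 — Alder, Morley become insolvent (initial).
  Dover: +30 → 30 < 90
  Fenton: +70 → 70 < 90
  Kent: +70 → 70 ≥ 50
  Larch: +75 → 75 < 100
  Norton: +15 → 15 < 80
Round 2 — Kent becomes insolvent.
  Calder: +70 → 70 ≥ 70
  Fenton: +50 → 120 ≥ 90
  Larch: +40 → 115 ≥ 100
Round 3 — Calder, Fenton, Larch become insolvent.
  Dover: +25 → 55 < 90
  Elm: +90 → 90 ≥ 80
  Norton: +80 → 95 ≥ 80
Round 4 — Elm, Norton become insolvent.
No further insolvencies.

55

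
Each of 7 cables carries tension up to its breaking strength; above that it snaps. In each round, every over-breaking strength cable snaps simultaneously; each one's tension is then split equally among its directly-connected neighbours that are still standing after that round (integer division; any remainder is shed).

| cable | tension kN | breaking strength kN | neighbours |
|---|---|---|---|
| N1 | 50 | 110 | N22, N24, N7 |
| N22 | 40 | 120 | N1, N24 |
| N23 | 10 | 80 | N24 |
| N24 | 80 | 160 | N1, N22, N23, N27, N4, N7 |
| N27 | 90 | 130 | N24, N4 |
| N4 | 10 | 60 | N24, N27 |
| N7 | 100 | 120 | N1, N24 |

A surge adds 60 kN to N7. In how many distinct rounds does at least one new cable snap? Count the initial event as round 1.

4

Round 1 — N7 at 160 > 120. N7 snaps.
  N7 sheds 160 kN to N1, N24: 80 each.
    N1: 50+80 = 130 > 110
    N24: 80+80 = 160 ≤ 160
Round 2 — N1 snaps.
  N1 sheds 130 kN to N22, N24: 65 each.
    N22: 40+65 = 105 ≤ 120
    N24: 160+65 = 225 > 160
Round 3 — N24 snaps.
  N24 sheds 225 kN to N22, N23, N27, N4: 56 each (1 lost).
    N22: 105+56 = 161 > 120
    N23: 10+56 = 66 ≤ 80
    N27: 90+56 = 146 > 130
    N4: 10+56 = 66 > 60
Round 4 — N22, N27, N4 snap.
  N22 sheds 161 kN: no online neighbours, lost.
  N27 sheds 146 kN: no online neighbours, lost.
  N4 sheds 66 kN: no online neighbours, lost.
No further breaks.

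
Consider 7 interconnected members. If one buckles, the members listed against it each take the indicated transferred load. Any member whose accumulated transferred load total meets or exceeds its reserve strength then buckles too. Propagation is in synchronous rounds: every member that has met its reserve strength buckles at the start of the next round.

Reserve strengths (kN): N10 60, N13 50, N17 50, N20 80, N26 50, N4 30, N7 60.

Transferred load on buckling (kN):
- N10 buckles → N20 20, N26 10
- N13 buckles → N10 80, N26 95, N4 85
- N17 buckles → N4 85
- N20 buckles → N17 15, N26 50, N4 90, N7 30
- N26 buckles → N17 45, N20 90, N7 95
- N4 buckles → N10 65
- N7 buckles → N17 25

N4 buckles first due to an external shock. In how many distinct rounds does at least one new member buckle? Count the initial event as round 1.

Round 1 — N4 buckles (initial).
  N10: +65 → 65 ≥ 60
Round 2 — N10 buckles.
  N20: +20 → 20 < 80
  N26: +10 → 10 < 50
No further bucklings.

2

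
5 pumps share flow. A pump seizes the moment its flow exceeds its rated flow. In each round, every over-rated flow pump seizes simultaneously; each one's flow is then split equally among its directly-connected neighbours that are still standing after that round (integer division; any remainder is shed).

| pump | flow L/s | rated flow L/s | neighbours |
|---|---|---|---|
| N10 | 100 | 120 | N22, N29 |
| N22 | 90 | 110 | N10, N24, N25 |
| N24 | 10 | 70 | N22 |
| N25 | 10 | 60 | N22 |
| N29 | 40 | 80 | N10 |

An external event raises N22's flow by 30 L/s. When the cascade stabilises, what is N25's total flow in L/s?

50

Round 1 — N22 at 120 > 110. N22 seizes.
  N22 sheds 120 L/s to N10, N24, N25: 40 each.
    N10: 100+40 = 140 > 120
    N24: 10+40 = 50 ≤ 70
    N25: 10+40 = 50 ≤ 60
Round 2 — N10 seizes.
  N10 sheds 140 L/s to N29: 140 each.
    N29: 40+140 = 180 > 80
Round 3 — N29 seizes.
  N29 sheds 180 L/s: no online neighbours, lost.
No further seizures.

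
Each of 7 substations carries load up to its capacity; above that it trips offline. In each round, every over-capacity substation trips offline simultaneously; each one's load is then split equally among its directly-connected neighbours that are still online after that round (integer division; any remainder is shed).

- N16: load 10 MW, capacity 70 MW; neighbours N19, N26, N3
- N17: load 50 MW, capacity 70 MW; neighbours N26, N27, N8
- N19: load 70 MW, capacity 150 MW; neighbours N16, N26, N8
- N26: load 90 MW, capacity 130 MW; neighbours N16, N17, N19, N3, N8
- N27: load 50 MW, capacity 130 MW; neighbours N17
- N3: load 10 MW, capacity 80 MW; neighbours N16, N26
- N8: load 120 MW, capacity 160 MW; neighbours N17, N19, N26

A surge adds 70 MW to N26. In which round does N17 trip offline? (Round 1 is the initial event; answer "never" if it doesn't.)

Round 1 — N26 at 160 > 130. N26 trips offline.
  N26 sheds 160 MW to N16, N17, N19, N3, N8: 32 each.
    N16: 10+32 = 42 ≤ 70
    N17: 50+32 = 82 > 70
    N19: 70+32 = 102 ≤ 150
    N3: 10+32 = 42 ≤ 80
    N8: 120+32 = 152 ≤ 160
Round 2 — N17 trips offline.
  N17 sheds 82 MW to N27, N8: 41 each.
    N27: 50+41 = 91 ≤ 130
    N8: 152+41 = 193 > 160
Round 3 — N8 trips offline.
  N8 sheds 193 MW to N19: 193 each.
    N19: 102+193 = 295 > 150
Round 4 — N19 trips offline.
  N19 sheds 295 MW to N16: 295 each.
    N16: 42+295 = 337 > 70
Round 5 — N16 trips offline.
  N16 sheds 337 MW to N3: 337 each.
    N3: 42+337 = 379 > 80
Round 6 — N3 trips offline.
  N3 sheds 379 MW: no online neighbours, lost.
No further trips.

2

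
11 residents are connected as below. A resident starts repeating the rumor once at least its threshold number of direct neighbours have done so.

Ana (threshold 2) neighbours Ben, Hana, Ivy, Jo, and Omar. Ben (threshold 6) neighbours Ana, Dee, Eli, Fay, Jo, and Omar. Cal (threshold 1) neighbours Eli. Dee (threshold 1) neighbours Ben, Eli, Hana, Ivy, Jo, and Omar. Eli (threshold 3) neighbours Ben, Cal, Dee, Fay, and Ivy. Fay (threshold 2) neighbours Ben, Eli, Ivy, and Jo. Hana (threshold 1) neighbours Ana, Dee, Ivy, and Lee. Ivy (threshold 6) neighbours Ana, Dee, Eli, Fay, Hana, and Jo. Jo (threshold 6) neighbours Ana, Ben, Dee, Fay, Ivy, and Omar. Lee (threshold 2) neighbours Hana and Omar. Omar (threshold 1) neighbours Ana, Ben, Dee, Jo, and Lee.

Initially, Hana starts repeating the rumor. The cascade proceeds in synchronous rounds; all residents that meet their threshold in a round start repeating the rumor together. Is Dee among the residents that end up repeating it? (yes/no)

Round 1 — Hana starts repeating the rumor (initial).
Round 2 — checking thresholds:
  Ana: 1 of 5 neighbours < 2, below threshold.
  Dee: 1 of 6 neighbours ≥ 1, starts repeating the rumor.
  Ivy: 1 of 6 neighbours < 6, below threshold.
  Lee: 1 of 2 neighbours < 2, below threshold.
Round 3 — checking thresholds:
  Ana: 1 of 5 neighbours < 2, below threshold.
  Ben: 1 of 6 neighbours < 6, below threshold.
  Eli: 1 of 5 neighbours < 3, below threshold.
  Ivy: 2 of 6 neighbours < 6, below threshold.
  Jo: 1 of 6 neighbours < 6, below threshold.
  Lee: 1 of 2 neighbours < 2, below threshold.
  Omar: 1 of 5 neighbours ≥ 1, starts repeating the rumor.
Round 4 — checking thresholds:
  Ana: 2 of 5 neighbours ≥ 2, starts repeating the rumor.
  Ben: 2 of 6 neighbours < 6, below threshold.
  Eli: 1 of 5 neighbours < 3, below threshold.
  Ivy: 2 of 6 neighbours < 6, below threshold.
  Jo: 2 of 6 neighbours < 6, below threshold.
  Lee: 2 of 2 neighbours ≥ 2, starts repeating the rumor.
Round 5 — no new spreads; cascade stops.

yes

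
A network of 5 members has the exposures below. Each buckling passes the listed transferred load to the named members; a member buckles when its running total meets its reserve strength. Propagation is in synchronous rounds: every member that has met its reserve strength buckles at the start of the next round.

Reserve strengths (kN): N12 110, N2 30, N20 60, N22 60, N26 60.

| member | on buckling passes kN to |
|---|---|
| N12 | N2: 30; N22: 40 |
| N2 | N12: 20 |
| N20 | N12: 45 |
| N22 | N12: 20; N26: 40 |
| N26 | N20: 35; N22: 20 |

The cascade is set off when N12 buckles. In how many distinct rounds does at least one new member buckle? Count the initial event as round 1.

Round 1 — N12 buckles (initial).
  N2: +30 → 30 ≥ 30
  N22: +40 → 40 < 60
Round 2 — N2 buckles.
No further bucklings.

2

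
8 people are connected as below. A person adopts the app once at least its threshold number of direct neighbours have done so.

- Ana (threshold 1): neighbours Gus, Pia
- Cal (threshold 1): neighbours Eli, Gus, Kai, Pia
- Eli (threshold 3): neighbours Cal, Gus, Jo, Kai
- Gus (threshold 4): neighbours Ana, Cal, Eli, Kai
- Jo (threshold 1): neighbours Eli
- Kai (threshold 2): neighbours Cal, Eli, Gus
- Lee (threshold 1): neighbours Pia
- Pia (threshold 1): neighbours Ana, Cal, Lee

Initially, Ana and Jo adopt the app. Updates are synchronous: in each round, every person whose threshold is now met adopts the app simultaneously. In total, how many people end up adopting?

5

Round 1 — Ana, Jo adopt the app (initial).
Round 2 — checking thresholds:
  Eli: 1 of 4 neighbours < 3, holds.
  Gus: 1 of 4 neighbours < 4, holds.
  Pia: 1 of 3 neighbours ≥ 1, adopts the app.
Round 3 — checking thresholds:
  Cal: 1 of 4 neighbours ≥ 1, adopts the app.
  Eli: 1 of 4 neighbours < 3, holds.
  Gus: 1 of 4 neighbours < 4, holds.
  Lee: 1 of 1 neighbours ≥ 1, adopts the app.
Round 4 — no new adoptions; cascade stops.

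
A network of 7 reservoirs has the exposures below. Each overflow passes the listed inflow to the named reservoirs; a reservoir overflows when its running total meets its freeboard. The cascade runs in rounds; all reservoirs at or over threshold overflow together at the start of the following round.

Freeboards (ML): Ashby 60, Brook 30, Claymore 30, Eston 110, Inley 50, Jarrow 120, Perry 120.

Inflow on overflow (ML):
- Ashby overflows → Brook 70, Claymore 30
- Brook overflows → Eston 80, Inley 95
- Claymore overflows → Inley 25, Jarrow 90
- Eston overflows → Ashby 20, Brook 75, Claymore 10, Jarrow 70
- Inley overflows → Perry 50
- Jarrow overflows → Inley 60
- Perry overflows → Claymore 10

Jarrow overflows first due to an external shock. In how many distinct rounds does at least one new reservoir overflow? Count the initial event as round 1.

Round 1 — Jarrow overflows (initial).
  Inley: +60 → 60 ≥ 50
Round 2 — Inley overflows.
  Perry: +50 → 50 < 120
No further overflows.

2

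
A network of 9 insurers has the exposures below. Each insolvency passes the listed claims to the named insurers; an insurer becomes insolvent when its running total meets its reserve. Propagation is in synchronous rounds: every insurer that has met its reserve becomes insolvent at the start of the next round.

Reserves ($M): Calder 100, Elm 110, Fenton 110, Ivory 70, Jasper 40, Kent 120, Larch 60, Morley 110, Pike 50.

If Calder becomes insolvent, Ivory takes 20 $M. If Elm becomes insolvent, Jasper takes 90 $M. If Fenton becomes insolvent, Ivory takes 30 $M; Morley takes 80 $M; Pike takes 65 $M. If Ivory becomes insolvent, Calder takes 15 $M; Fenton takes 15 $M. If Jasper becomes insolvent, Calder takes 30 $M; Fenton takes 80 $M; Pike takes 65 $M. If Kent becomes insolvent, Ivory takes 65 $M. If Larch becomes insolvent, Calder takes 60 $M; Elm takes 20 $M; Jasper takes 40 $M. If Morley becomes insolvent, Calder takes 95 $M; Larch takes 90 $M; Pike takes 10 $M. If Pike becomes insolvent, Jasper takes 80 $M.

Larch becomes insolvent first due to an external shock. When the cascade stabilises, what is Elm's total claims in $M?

Round 1 — Larch becomes insolvent (initial).
  Calder: +60 → 60 < 100
  Elm: +20 → 20 < 110
  Jasper: +40 → 40 ≥ 40
Round 2 — Jasper becomes insolvent.
  Calder: +30 → 90 < 100
  Fenton: +80 → 80 < 110
  Pike: +65 → 65 ≥ 50
Round 3 — Pike becomes insolvent.
No further insolvencies.

20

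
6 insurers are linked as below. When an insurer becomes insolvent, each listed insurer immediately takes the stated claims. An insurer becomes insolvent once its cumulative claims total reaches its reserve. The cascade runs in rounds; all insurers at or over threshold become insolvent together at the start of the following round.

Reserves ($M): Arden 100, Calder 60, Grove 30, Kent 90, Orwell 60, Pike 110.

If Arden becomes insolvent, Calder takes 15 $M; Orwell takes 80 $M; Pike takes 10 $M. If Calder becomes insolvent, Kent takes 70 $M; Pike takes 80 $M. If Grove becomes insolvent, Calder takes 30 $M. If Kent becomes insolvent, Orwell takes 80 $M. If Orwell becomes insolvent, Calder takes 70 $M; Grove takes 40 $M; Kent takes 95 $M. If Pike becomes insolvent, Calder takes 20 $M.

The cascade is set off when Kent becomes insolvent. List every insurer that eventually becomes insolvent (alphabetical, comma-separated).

Round 1 — Kent becomes insolvent (initial).
  Orwell: +80 → 80 ≥ 60
Round 2 — Orwell becomes insolvent.
  Calder: +70 → 70 ≥ 60
  Grove: +40 → 40 ≥ 30
Round 3 — Calder, Grove become insolvent.
  Pike: +80 → 80 < 110
No further insolvencies.

Calder, Grove, Kent, Orwell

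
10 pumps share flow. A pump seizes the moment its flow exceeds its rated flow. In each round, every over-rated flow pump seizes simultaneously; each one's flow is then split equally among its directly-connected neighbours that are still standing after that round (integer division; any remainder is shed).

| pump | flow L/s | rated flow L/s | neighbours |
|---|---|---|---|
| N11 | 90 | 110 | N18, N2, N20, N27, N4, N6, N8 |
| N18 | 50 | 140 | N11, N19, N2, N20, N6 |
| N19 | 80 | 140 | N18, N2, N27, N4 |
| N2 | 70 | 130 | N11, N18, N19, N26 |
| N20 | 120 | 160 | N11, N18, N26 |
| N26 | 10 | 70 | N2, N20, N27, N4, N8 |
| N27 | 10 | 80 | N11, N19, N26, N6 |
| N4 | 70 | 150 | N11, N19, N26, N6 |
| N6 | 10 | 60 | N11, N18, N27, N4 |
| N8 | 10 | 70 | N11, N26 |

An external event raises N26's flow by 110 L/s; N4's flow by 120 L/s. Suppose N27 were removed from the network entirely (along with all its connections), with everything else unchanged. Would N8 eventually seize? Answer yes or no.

With N27 removed:
Round 1 — N26 at 120 > 70; N4 at 190 > 150. N26, N4 seize.
  N26 sheds 120 L/s to N2, N20, N8: 40 each.
    N2: 70+40 = 110 ≤ 130
    N20: 120+40 = 160 ≤ 160
    N8: 10+40 = 50 ≤ 70
  N4 sheds 190 L/s to N11, N19, N6: 63 each (1 lost).
    N11: 90+63 = 153 > 110
    N19: 80+63 = 143 > 140
    N6: 10+63 = 73 > 60
Round 2 — N11, N19, N6 seize.
  N11 sheds 153 L/s to N18, N2, N20, N8: 38 each (1 lost).
    N18: 50+38 = 88 ≤ 140
    N2: 110+38 = 148 > 130
    N20: 160+38 = 198 > 160
    N8: 50+38 = 88 > 70
  N19 sheds 143 L/s to N18, N2: 71 each (1 lost).
    N18: 88+71 = 159 > 140
    N2: 148+71 = 219 > 130
  N6 sheds 73 L/s to N18: 73 each.
    N18: 159+73 = 232 > 140
Round 3 — N18, N2, N20, N8 seize.
  N18 sheds 232 L/s: no online neighbours, lost.
  N2 sheds 219 L/s: no online neighbours, lost.
  N20 sheds 198 L/s: no online neighbours, lost.
  N8 sheds 88 L/s: no online neighbours, lost.
No further seizures.

yes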